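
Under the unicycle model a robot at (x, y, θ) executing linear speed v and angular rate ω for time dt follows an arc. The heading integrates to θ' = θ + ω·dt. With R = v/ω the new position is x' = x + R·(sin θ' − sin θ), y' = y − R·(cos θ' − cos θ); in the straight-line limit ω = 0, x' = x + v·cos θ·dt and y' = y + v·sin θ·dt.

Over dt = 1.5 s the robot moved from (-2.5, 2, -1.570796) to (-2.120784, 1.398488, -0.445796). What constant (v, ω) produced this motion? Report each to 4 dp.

Δθ = -0.445796 − -1.570796 = 1.125000
ω = Δθ/dt = 1.125000/1.5 = 0.7500
R = −Δy/(cos θ' − cos θ) = 0.6667
v = R·ω = 0.6667·0.7500 = 0.5000

v = 0.5000, ω = 0.7500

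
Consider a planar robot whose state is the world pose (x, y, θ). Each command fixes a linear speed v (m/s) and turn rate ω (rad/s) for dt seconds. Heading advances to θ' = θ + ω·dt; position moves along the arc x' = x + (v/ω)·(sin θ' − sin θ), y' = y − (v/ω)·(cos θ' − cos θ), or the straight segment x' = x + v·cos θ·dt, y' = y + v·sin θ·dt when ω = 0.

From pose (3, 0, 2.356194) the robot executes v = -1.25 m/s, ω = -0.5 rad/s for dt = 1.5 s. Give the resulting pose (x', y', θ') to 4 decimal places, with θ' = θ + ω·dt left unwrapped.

(3.7307, -1.6793, 1.6062)

θ' = 2.3562 + -0.5·1.5 = 1.6062
R = v/ω = -1.25/-0.5 = 2.5000
x' = 3 + 2.5000·(sin 1.6062 − sin 2.3562) = 3.7307
y' = 0 − 2.5000·(cos 1.6062 − cos 2.3562) = -1.6793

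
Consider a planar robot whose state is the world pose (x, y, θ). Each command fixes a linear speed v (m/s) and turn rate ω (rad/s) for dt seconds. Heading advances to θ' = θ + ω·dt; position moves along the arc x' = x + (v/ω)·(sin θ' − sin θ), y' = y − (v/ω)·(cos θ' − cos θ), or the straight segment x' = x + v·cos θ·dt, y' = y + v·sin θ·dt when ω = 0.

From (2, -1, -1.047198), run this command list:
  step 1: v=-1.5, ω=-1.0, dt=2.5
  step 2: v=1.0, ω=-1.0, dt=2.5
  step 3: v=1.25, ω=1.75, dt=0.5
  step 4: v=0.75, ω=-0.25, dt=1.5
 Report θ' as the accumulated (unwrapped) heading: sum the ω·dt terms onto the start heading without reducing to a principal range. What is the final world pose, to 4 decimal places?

(5.1992, 4.2891, -5.5472)

step 1: θ'=-3.5472 (R=1.5000) → pose (3.8909, 1.1283, -3.5472)
step 2: θ'=-6.0472 (R=-1.0000) → pose (4.0517, 3.0194, -6.0472)
step 3: θ'=-5.1722 (R=0.7143) → pose (4.5248, 3.3969, -5.1722)
step 4: θ'=-5.5472 (R=-3.0000) → pose (5.1992, 4.2891, -5.5472)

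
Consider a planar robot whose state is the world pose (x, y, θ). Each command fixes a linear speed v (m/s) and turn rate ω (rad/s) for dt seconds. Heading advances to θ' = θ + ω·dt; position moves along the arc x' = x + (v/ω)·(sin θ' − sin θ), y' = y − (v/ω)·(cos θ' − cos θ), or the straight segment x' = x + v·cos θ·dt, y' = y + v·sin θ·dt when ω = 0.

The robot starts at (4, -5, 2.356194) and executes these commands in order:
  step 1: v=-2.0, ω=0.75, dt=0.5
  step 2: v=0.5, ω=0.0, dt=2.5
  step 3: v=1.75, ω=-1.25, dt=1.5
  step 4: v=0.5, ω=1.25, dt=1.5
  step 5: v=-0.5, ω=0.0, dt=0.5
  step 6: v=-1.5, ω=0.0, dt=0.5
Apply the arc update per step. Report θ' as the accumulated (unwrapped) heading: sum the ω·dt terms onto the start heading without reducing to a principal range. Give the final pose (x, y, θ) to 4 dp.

(3.9510, -2.6298, 2.7312)

step 1: θ'=2.7312 (R=-2.6667) → pose (4.8217, -5.5596, 2.7312)
step 2: θ'=2.7312 (straight) → pose (3.6755, -5.0609, 2.7312)
step 3: θ'=0.8562 (R=-1.4000) → pose (3.1766, -2.8597, 0.8562)
step 4: θ'=2.7312 (R=0.4000) → pose (3.0340, -2.2308, 2.7312)
step 5: θ'=2.7312 (straight) → pose (3.2632, -2.3305, 2.7312)
step 6: θ'=2.7312 (straight) → pose (3.9510, -2.6298, 2.7312)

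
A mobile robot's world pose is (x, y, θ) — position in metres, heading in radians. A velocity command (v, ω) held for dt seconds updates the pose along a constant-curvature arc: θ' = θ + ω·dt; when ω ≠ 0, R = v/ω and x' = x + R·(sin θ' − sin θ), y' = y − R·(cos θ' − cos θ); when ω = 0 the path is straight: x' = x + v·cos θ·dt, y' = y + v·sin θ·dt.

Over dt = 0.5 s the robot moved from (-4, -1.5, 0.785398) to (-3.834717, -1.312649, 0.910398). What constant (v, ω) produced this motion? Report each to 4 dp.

Δθ = 0.910398 − 0.785398 = 0.125000
ω = Δθ/dt = 0.125000/0.5 = 0.2500
R = −Δy/(cos θ' − cos θ) = 2.0000
v = R·ω = 2.0000·0.2500 = 0.5000

v = 0.5000, ω = 0.2500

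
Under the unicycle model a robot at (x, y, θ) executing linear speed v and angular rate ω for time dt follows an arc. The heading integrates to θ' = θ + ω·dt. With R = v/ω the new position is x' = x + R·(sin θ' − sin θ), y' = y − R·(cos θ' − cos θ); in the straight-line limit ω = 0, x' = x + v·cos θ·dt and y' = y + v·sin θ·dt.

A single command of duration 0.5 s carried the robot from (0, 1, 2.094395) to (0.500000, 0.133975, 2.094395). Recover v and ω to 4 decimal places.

v = -2.0000, ω = 0.0000

Δθ = 2.094395 − 2.094395 = 0.000000
ω = Δθ/dt = 0.000000/0.5 = 0.0000
ω = 0 → v = (Δx·cos θ + Δy·sin θ)/dt = -2.0000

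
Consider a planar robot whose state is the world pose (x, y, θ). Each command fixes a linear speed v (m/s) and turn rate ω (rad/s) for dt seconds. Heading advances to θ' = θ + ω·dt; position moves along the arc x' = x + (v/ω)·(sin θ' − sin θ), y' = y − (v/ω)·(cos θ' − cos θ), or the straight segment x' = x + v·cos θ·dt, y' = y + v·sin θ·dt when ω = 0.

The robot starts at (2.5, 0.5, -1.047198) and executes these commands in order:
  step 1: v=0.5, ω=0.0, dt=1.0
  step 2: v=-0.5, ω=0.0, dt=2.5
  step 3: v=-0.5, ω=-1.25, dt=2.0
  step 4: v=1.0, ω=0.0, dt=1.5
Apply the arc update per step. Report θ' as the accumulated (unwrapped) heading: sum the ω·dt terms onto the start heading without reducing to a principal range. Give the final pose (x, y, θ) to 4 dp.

step 1: θ'=-1.0472 (straight) → pose (2.7500, 0.0670, -1.0472)
step 2: θ'=-1.0472 (straight) → pose (2.1250, 1.1495, -1.0472)
step 3: θ'=-3.5472 (R=0.4000) → pose (2.6292, 1.7171, -3.5472)
step 4: θ'=-3.5472 (straight) → pose (1.2509, 2.3089, -3.5472)

(1.2509, 2.3089, -3.5472)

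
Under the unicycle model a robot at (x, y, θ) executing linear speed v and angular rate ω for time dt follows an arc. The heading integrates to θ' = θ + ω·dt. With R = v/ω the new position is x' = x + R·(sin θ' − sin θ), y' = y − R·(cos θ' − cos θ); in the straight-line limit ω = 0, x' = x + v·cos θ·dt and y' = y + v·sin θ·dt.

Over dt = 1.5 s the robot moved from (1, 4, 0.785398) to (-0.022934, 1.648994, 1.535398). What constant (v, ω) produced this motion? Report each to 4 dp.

v = -1.7500, ω = 0.5000

Δθ = 1.535398 − 0.785398 = 0.750000
ω = Δθ/dt = 0.750000/1.5 = 0.5000
R = −Δy/(cos θ' − cos θ) = -3.5000
v = R·ω = -3.5000·0.5000 = -1.7500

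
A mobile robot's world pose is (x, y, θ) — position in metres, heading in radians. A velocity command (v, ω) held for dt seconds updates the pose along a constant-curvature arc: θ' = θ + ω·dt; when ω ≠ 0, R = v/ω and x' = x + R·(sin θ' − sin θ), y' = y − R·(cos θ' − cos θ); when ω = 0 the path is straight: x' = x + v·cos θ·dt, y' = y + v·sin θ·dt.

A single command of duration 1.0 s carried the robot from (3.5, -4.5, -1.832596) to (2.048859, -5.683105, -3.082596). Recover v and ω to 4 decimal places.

v = 2.0000, ω = -1.2500

Δθ = -3.082596 − -1.832596 = -1.250000
ω = Δθ/dt = -1.250000/1.0 = -1.2500
R = Δx/(sin θ' − sin θ) = -1.6000
v = R·ω = -1.6000·-1.2500 = 2.0000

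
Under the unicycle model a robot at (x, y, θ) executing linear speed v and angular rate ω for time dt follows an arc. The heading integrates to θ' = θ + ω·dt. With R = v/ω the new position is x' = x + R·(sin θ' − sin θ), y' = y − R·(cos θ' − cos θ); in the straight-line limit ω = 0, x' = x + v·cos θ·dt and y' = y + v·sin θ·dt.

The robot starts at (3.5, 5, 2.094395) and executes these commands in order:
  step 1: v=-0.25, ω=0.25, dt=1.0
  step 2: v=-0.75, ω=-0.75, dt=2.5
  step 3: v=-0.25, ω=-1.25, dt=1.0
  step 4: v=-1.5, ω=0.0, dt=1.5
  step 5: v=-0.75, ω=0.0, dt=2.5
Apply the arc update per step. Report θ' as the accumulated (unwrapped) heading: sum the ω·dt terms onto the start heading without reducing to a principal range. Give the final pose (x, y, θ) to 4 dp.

(0.2256, 6.1498, -0.7806)

step 1: θ'=2.3444 (R=-1.0000) → pose (3.6506, 4.8013, 2.3444)
step 2: θ'=0.4694 (R=1.0000) → pose (3.3876, 3.2107, 0.4694)
step 3: θ'=-0.7806 (R=0.2000) → pose (3.1564, 3.2470, -0.7806)
step 4: θ'=-0.7806 (straight) → pose (1.5578, 4.8303, -0.7806)
step 5: θ'=-0.7806 (straight) → pose (0.2256, 6.1498, -0.7806)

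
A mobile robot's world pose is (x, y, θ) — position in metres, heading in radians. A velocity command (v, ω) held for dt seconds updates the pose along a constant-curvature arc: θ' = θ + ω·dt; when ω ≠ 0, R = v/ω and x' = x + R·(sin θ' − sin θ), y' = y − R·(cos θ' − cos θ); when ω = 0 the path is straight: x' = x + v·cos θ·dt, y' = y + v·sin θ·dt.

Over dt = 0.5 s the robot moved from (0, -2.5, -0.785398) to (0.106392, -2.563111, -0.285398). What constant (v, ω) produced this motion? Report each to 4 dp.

v = 0.2500, ω = 1.0000

Δθ = -0.285398 − -0.785398 = 0.500000
ω = Δθ/dt = 0.500000/0.5 = 1.0000
R = Δx/(sin θ' − sin θ) = 0.2500
v = R·ω = 0.2500·1.0000 = 0.2500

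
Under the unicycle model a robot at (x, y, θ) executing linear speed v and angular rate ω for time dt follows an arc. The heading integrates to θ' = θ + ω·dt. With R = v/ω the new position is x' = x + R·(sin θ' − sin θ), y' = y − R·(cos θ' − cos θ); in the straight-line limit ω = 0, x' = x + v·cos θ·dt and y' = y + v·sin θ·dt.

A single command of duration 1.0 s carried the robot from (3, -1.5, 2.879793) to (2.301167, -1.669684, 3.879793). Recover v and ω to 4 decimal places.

v = 0.7500, ω = 1.0000

Δθ = 3.879793 − 2.879793 = 1.000000
ω = Δθ/dt = 1.000000/1.0 = 1.0000
R = Δx/(sin θ' − sin θ) = 0.7500
v = R·ω = 0.7500·1.0000 = 0.7500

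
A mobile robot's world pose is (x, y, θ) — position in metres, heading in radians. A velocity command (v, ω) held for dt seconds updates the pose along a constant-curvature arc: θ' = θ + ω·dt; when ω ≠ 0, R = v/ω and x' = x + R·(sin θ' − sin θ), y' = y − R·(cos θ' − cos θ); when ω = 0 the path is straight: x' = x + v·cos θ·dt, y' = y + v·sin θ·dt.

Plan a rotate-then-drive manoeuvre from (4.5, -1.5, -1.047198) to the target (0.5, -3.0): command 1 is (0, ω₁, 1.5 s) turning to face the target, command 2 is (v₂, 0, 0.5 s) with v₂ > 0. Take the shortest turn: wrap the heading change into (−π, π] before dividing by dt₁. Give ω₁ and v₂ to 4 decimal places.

ω₁ = -1.1571, v₂ = 8.5440

heading to target = atan2(-3−-1.5, 0.5−4.5) = -2.7828
Δθ = wrap(-2.7828 − -1.0472) = -1.7356; ω₁ = Δθ/dt₁ = -1.1571
distance = √((0.5−4.5)² + (-3−-1.5)²) = 4.2720; v₂ = distance/dt₂ = 8.5440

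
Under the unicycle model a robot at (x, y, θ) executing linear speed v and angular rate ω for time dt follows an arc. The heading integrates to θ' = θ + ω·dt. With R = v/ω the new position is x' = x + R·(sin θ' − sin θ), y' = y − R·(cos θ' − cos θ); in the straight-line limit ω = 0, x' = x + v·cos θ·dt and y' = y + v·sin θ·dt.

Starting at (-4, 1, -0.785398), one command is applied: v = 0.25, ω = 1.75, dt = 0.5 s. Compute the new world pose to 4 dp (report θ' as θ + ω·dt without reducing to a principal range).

θ' = -0.7854 + 1.75·0.5 = 0.0896
R = v/ω = 0.25/1.75 = 0.1429
x' = -4 + 0.1429·(sin 0.0896 − sin -0.7854) = -3.8862
y' = 1 − 0.1429·(cos 0.0896 − cos -0.7854) = 0.9587

(-3.8862, 0.9587, 0.0896)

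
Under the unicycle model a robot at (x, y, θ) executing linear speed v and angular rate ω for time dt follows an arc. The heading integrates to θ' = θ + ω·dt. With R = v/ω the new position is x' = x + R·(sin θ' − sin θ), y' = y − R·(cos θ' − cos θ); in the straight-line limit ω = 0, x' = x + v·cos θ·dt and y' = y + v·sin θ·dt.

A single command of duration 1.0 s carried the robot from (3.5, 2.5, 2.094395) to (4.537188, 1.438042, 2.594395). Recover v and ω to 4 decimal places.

v = -1.5000, ω = 0.5000

Δθ = 2.594395 − 2.094395 = 0.500000
ω = Δθ/dt = 0.500000/1.0 = 0.5000
R = −Δy/(cos θ' − cos θ) = -3.0000
v = R·ω = -3.0000·0.5000 = -1.5000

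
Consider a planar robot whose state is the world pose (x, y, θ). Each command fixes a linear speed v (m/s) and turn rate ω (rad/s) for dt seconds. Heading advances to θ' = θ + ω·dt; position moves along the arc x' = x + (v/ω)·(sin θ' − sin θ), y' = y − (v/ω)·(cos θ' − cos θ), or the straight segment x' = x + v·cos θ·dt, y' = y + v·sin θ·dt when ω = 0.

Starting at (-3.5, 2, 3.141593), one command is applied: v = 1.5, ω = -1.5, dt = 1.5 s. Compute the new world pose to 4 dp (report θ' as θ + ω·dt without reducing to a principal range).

θ' = 3.1416 + -1.5·1.5 = 0.8916
R = v/ω = 1.5/-1.5 = -1.0000
x' = -3.5 + -1.0000·(sin 0.8916 − sin 3.1416) = -4.2781
y' = 2 − -1.0000·(cos 0.8916 − cos 3.1416) = 3.6282

(-4.2781, 3.6282, 0.8916)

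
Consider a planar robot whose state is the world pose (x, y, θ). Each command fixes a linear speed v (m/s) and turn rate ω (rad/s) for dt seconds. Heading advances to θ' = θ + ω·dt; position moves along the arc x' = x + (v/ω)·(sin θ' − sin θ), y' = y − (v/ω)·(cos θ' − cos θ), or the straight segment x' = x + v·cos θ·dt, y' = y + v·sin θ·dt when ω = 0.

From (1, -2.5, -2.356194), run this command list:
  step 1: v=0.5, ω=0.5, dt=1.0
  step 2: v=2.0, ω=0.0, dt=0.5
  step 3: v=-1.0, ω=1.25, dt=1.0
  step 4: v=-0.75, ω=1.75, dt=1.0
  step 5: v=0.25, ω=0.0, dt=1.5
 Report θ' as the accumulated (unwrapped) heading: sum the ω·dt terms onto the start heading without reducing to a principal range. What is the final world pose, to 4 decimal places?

(-0.3248, -2.8358, 1.1438)

step 1: θ'=-1.8562 (R=1.0000) → pose (0.7476, -2.9256, -1.8562)
step 2: θ'=-1.8562 (straight) → pose (0.4660, -3.8851, -1.8562)
step 3: θ'=-0.6062 (R=-0.8000) → pose (0.1542, -3.0024, -0.6062)
step 4: θ'=1.1438 (R=-0.4286) → pose (-0.4801, -3.1772, 1.1438)
step 5: θ'=1.1438 (straight) → pose (-0.3248, -2.8358, 1.1438)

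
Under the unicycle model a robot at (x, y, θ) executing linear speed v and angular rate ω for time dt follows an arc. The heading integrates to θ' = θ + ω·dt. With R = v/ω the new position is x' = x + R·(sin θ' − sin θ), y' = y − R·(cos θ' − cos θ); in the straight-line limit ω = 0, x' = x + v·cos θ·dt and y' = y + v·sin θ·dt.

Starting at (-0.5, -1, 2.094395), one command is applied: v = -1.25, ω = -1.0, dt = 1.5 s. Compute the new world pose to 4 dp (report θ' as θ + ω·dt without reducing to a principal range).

θ' = 2.0944 + -1.0·1.5 = 0.5944
R = v/ω = -1.25/-1.0 = 1.2500
x' = -0.5 + 1.2500·(sin 0.5944 − sin 2.0944) = -0.8825
y' = -1 − 1.2500·(cos 0.5944 − cos 2.0944) = -2.6606

(-0.8825, -2.6606, 0.5944)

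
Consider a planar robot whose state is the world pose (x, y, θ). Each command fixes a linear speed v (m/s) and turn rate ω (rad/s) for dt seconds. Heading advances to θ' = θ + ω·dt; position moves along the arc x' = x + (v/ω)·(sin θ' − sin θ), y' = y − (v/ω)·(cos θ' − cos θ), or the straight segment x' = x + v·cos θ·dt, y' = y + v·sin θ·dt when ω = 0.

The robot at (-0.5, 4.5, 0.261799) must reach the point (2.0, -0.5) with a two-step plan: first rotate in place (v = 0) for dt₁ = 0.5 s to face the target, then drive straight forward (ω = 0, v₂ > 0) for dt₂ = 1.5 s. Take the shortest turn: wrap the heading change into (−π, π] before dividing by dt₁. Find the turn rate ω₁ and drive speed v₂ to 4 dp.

heading to target = atan2(-0.5−4.5, 2−-0.5) = -1.1071
Δθ = wrap(-1.1071 − 0.2618) = -1.3689; ω₁ = Δθ/dt₁ = -2.7379
distance = √((2−-0.5)² + (-0.5−4.5)²) = 5.5902; v₂ = distance/dt₂ = 3.7268

ω₁ = -2.7379, v₂ = 3.7268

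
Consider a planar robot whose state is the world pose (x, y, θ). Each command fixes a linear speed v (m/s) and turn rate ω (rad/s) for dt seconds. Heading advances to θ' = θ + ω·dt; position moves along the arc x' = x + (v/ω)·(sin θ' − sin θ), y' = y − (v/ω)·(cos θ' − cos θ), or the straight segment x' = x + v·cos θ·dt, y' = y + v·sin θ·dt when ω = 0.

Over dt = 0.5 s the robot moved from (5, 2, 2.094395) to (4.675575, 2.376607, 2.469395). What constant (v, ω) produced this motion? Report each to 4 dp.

v = 1.0000, ω = 0.7500

Δθ = 2.469395 − 2.094395 = 0.375000
ω = Δθ/dt = 0.375000/0.5 = 0.7500
R = −Δy/(cos θ' − cos θ) = 1.3333
v = R·ω = 1.3333·0.7500 = 1.0000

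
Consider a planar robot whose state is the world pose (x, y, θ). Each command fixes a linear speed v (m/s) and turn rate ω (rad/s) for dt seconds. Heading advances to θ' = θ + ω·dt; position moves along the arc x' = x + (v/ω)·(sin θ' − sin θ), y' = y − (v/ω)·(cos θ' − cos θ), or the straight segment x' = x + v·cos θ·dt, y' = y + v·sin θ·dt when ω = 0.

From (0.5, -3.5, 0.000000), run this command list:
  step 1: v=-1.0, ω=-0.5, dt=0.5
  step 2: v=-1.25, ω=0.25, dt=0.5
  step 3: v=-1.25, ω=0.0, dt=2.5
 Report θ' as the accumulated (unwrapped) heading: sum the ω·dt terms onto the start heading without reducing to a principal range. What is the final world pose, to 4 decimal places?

step 1: θ'=-0.2500 (R=2.0000) → pose (0.0052, -3.4378, -0.2500)
step 2: θ'=-0.1250 (R=-5.0000) → pose (-0.6085, -3.3214, -0.1250)
step 3: θ'=-0.1250 (straight) → pose (-3.7091, -2.9318, -0.1250)

(-3.7091, -2.9318, -0.1250)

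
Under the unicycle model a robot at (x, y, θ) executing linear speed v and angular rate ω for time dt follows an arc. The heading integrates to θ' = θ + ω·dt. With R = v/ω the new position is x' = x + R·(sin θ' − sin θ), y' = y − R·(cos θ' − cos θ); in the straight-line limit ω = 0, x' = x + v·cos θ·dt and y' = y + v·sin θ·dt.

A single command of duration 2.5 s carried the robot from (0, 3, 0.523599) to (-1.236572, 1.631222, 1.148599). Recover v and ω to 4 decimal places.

v = -0.7500, ω = 0.2500

Δθ = 1.148599 − 0.523599 = 0.625000
ω = Δθ/dt = 0.625000/2.5 = 0.2500
R = −Δy/(cos θ' − cos θ) = -3.0000
v = R·ω = -3.0000·0.2500 = -0.7500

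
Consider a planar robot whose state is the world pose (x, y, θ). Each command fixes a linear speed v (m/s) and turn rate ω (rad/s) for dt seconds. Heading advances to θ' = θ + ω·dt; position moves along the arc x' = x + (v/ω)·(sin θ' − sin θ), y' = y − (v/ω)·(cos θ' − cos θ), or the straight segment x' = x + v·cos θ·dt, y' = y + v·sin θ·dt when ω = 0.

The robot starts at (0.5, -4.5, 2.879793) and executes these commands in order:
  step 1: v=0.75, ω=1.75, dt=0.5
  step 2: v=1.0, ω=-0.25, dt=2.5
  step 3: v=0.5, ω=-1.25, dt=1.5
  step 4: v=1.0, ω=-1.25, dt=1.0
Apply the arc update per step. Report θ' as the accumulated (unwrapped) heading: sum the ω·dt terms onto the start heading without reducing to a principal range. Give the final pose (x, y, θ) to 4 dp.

step 1: θ'=3.7548 (R=0.4286) → pose (0.1424, -4.5635, 3.7548)
step 2: θ'=3.1298 (R=-4.0000) → pose (-2.2067, -5.2920, 3.1298)
step 3: θ'=1.2548 (R=-0.4000) → pose (-2.5822, -4.7677, 1.2548)
step 4: θ'=0.0048 (R=-0.8000) → pose (-1.8256, -4.2163, 0.0048)

(-1.8256, -4.2163, 0.0048)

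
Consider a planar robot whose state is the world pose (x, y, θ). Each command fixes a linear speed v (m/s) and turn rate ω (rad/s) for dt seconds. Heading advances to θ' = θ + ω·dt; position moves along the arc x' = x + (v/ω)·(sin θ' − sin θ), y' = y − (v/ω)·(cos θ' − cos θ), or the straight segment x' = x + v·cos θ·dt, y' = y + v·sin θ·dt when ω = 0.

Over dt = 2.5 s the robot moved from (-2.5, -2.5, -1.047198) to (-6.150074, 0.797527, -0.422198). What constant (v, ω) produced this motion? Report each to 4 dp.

v = -2.0000, ω = 0.2500

Δθ = -0.422198 − -1.047198 = 0.625000
ω = Δθ/dt = 0.625000/2.5 = 0.2500
R = Δx/(sin θ' − sin θ) = -8.0000
v = R·ω = -8.0000·0.2500 = -2.0000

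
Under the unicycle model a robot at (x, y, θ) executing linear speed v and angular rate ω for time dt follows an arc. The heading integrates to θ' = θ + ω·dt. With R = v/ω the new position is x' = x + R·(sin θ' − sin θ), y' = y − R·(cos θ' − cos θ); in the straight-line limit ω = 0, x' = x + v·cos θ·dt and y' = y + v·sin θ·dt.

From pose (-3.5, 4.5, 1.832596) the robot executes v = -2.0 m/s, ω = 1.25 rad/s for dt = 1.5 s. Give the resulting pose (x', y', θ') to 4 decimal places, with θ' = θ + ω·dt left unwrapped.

(-1.0965, 3.5636, 3.7076)

θ' = 1.8326 + 1.25·1.5 = 3.7076
R = v/ω = -2.0/1.25 = -1.6000
x' = -3.5 + -1.6000·(sin 3.7076 − sin 1.8326) = -1.0965
y' = 4.5 − -1.6000·(cos 3.7076 − cos 1.8326) = 3.5636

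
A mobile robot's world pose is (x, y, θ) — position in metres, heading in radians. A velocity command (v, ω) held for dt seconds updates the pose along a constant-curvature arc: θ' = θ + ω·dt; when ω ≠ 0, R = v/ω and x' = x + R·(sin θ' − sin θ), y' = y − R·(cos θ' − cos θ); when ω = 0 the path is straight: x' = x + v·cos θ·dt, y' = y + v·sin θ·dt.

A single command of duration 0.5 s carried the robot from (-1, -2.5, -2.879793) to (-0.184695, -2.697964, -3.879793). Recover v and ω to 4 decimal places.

Δθ = -3.879793 − -2.879793 = -1.000000
ω = Δθ/dt = -1.000000/0.5 = -2.0000
R = Δx/(sin θ' − sin θ) = 0.8750
v = R·ω = 0.8750·-2.0000 = -1.7500

v = -1.7500, ω = -2.0000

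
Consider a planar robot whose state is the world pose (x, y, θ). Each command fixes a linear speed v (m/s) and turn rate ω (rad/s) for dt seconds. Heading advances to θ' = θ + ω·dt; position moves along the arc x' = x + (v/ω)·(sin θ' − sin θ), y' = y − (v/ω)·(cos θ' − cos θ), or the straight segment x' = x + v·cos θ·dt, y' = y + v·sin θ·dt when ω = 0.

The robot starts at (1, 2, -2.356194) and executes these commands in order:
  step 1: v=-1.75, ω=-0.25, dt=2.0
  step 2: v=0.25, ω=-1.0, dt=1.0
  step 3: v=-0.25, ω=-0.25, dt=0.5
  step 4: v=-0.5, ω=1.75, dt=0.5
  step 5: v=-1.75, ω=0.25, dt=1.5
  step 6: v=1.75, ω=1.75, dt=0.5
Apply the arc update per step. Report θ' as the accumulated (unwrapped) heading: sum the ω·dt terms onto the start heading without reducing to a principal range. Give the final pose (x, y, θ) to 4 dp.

step 1: θ'=-2.8562 (R=7.0000) → pose (3.9790, 3.7671, -2.8562)
step 2: θ'=-3.8562 (R=-0.2500) → pose (3.7448, 3.8182, -3.8562)
step 3: θ'=-3.9812 (R=1.0000) → pose (3.8338, 3.7306, -3.9812)
step 4: θ'=-3.1062 (R=-0.2857) → pose (4.0566, 3.6358, -3.1062)
step 5: θ'=-2.7312 (R=-7.0000) → pose (6.6017, 4.2127, -2.7312)
step 6: θ'=-1.8562 (R=1.0000) → pose (6.0411, 3.5773, -1.8562)

(6.0411, 3.5773, -1.8562)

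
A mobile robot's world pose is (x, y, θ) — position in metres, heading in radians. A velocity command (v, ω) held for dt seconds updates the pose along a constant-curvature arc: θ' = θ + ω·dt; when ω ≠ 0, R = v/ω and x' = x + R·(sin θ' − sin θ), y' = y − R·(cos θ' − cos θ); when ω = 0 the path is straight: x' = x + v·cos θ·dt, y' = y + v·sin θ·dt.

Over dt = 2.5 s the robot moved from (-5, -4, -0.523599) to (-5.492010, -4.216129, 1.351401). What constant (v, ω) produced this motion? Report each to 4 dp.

v = -0.2500, ω = 0.7500

Δθ = 1.351401 − -0.523599 = 1.875000
ω = Δθ/dt = 1.875000/2.5 = 0.7500
R = Δx/(sin θ' − sin θ) = -0.3333
v = R·ω = -0.3333·0.7500 = -0.2500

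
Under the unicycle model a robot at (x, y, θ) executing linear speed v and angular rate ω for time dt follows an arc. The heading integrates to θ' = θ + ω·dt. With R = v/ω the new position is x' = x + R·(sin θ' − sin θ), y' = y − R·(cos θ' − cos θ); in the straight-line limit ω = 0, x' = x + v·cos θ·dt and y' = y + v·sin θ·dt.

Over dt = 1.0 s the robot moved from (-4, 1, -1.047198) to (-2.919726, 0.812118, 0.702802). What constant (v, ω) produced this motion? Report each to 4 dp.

Δθ = 0.702802 − -1.047198 = 1.750000
ω = Δθ/dt = 1.750000/1.0 = 1.7500
R = Δx/(sin θ' − sin θ) = 0.7143
v = R·ω = 0.7143·1.7500 = 1.2500

v = 1.2500, ω = 1.7500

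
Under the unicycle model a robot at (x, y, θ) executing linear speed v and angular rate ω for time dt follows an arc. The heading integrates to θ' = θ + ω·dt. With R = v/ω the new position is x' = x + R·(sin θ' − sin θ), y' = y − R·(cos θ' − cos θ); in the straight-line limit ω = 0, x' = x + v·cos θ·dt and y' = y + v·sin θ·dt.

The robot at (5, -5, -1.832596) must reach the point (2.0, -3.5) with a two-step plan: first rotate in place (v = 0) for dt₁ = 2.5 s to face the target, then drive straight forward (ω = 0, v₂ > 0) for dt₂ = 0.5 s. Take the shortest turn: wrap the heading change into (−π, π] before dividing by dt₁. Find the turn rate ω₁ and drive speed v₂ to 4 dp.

heading to target = atan2(-3.5−-5, 2−5) = 2.6779
Δθ = wrap(2.6779 − -1.8326) = -1.7726; ω₁ = Δθ/dt₁ = -0.7091
distance = √((2−5)² + (-3.5−-5)²) = 3.3541; v₂ = distance/dt₂ = 6.7082

ω₁ = -0.7091, v₂ = 6.7082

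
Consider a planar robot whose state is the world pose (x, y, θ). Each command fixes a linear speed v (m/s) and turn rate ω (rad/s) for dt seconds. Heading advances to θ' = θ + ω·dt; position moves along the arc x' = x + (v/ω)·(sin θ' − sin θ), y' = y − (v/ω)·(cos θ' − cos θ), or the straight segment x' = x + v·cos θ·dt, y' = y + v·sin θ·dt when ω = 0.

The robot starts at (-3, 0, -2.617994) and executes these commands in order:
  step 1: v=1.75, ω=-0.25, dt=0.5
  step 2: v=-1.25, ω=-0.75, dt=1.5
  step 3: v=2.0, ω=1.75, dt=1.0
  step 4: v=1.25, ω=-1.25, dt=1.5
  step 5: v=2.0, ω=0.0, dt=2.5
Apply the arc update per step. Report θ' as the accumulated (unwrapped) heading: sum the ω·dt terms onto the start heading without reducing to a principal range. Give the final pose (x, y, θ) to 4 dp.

(-8.6651, 2.6835, -3.9930)

step 1: θ'=-2.7430 (R=-7.0000) → pose (-3.7831, -0.3891, -2.7430)
step 2: θ'=-3.8680 (R=1.6667) → pose (-2.0293, -0.6791, -3.8680)
step 3: θ'=-2.1180 (R=1.1429) → pose (-3.7643, -0.9389, -2.1180)
step 4: θ'=-3.9930 (R=-1.0000) → pose (-5.3705, -1.0775, -3.9930)
step 5: θ'=-3.9930 (straight) → pose (-8.6651, 2.6835, -3.9930)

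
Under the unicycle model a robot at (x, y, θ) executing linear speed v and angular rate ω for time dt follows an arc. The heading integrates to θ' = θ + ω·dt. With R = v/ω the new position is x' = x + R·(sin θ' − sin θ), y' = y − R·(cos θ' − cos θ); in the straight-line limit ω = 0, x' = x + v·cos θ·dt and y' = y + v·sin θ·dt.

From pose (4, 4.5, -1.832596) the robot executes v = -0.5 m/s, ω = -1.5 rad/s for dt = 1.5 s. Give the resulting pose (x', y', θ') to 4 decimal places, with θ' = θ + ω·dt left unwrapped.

(4.5914, 4.6101, -4.0826)

θ' = -1.8326 + -1.5·1.5 = -4.0826
R = v/ω = -0.5/-1.5 = 0.3333
x' = 4 + 0.3333·(sin -4.0826 − sin -1.8326) = 4.5914
y' = 4.5 − 0.3333·(cos -4.0826 − cos -1.8326) = 4.6101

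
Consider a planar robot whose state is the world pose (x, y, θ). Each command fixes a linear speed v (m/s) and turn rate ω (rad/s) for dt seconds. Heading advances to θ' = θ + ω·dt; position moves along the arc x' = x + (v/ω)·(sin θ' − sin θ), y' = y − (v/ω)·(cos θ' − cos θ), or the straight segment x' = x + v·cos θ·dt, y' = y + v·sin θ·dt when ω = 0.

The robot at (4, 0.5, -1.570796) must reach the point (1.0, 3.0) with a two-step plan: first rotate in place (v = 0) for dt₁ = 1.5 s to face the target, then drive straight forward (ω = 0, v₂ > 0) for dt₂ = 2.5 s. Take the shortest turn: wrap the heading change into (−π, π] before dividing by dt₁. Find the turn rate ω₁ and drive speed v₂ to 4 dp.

ω₁ = -1.5104, v₂ = 1.5620

heading to target = atan2(3−0.5, 1−4) = 2.4469
Δθ = wrap(2.4469 − -1.5708) = -2.2655; ω₁ = Δθ/dt₁ = -1.5104
distance = √((1−4)² + (3−0.5)²) = 3.9051; v₂ = distance/dt₂ = 1.5620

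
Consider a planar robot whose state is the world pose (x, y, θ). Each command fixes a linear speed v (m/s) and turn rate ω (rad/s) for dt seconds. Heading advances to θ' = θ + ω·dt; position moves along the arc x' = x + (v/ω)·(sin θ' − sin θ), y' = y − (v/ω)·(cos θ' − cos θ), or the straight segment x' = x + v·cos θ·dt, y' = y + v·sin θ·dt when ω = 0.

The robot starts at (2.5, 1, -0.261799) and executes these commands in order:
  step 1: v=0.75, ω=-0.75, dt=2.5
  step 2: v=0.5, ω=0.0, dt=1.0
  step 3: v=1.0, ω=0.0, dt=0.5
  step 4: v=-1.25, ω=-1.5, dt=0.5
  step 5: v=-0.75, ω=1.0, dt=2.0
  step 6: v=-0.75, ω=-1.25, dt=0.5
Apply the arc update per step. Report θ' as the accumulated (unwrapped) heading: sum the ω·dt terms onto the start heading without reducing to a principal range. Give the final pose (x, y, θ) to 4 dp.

(3.3006, 0.5568, -1.5118)

step 1: θ'=-2.1368 (R=-1.0000) → pose (3.0852, -0.5022, -2.1368)
step 2: θ'=-2.1368 (straight) → pose (2.8171, -0.9242, -2.1368)
step 3: θ'=-2.1368 (straight) → pose (2.5490, -1.3462, -2.1368)
step 4: θ'=-2.8868 (R=0.8333) → pose (3.0423, -0.9867, -2.8868)
step 5: θ'=-0.8868 (R=-0.7500) → pose (3.4346, 0.2130, -0.8868)
step 6: θ'=-1.5118 (R=0.6000) → pose (3.3006, 0.5568, -1.5118)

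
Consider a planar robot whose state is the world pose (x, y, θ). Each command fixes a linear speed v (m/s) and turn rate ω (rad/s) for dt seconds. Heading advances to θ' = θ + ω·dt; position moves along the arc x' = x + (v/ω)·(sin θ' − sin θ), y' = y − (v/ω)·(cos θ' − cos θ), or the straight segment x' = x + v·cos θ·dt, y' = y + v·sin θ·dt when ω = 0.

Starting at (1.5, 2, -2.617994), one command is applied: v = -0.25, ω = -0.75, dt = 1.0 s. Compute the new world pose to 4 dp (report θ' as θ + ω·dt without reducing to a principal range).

θ' = -2.6180 + -0.75·1.0 = -3.3680
R = v/ω = -0.25/-0.75 = 0.3333
x' = 1.5 + 0.3333·(sin -3.3680 − sin -2.6180) = 1.7415
y' = 2 − 0.3333·(cos -3.3680 − cos -2.6180) = 2.0362

(1.7415, 2.0362, -3.3680)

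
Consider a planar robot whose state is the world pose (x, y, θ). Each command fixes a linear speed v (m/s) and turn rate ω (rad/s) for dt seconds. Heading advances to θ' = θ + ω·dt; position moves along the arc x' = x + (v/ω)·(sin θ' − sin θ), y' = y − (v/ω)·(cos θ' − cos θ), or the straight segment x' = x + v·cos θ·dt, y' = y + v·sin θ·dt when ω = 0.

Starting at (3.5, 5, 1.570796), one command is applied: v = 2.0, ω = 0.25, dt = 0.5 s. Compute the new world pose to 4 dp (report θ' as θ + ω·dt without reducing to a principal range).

θ' = 1.5708 + 0.25·0.5 = 1.6958
R = v/ω = 2.0/0.25 = 8.0000
x' = 3.5 + 8.0000·(sin 1.6958 − sin 1.5708) = 3.4376
y' = 5 − 8.0000·(cos 1.6958 − cos 1.5708) = 5.9974

(3.4376, 5.9974, 1.6958)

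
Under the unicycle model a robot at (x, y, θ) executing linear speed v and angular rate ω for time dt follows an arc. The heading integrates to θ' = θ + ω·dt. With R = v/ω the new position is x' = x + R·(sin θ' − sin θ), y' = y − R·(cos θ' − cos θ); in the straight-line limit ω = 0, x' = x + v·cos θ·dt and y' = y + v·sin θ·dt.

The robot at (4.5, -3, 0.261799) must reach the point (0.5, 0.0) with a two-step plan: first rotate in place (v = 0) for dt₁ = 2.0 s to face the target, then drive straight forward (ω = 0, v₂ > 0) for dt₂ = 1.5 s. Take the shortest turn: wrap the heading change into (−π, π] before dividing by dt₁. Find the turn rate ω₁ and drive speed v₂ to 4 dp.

heading to target = atan2(0−-3, 0.5−4.5) = 2.4981
Δθ = wrap(2.4981 − 0.2618) = 2.2363; ω₁ = Δθ/dt₁ = 1.1181
distance = √((0.5−4.5)² + (0−-3)²) = 5.0000; v₂ = distance/dt₂ = 3.3333

ω₁ = 1.1181, v₂ = 3.3333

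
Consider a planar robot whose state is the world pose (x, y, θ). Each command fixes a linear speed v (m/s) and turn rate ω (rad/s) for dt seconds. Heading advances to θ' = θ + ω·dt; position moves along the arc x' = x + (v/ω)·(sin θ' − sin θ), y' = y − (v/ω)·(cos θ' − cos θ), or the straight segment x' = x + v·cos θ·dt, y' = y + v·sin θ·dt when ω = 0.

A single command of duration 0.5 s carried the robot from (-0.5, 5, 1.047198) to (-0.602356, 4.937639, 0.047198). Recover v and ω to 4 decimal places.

v = -0.2500, ω = -2.0000

Δθ = 0.047198 − 1.047198 = -1.000000
ω = Δθ/dt = -1.000000/0.5 = -2.0000
R = Δx/(sin θ' − sin θ) = 0.1250
v = R·ω = 0.1250·-2.0000 = -0.2500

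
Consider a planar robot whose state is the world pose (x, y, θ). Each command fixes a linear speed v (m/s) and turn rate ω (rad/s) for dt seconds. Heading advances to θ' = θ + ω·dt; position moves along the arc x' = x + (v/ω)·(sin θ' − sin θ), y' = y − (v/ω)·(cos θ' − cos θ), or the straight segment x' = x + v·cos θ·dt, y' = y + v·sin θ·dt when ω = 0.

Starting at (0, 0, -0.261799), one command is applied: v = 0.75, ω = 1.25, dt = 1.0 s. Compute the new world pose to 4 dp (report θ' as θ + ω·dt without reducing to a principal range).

(0.6563, 0.2494, 0.9882)

θ' = -0.2618 + 1.25·1.0 = 0.9882
R = v/ω = 0.75/1.25 = 0.6000
x' = 0 + 0.6000·(sin 0.9882 − sin -0.2618) = 0.6563
y' = 0 − 0.6000·(cos 0.9882 − cos -0.2618) = 0.2494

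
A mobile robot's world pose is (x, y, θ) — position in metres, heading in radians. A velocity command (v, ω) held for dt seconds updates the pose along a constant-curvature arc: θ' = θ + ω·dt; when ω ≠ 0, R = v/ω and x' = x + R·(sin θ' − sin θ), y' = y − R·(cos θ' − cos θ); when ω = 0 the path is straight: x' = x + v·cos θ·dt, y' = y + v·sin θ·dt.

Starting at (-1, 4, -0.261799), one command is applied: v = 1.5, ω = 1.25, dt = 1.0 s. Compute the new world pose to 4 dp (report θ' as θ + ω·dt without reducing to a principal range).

θ' = -0.2618 + 1.25·1.0 = 0.9882
R = v/ω = 1.5/1.25 = 1.2000
x' = -1 + 1.2000·(sin 0.9882 − sin -0.2618) = 0.3126
y' = 4 − 1.2000·(cos 0.9882 − cos -0.2618) = 4.4989

(0.3126, 4.4989, 0.9882)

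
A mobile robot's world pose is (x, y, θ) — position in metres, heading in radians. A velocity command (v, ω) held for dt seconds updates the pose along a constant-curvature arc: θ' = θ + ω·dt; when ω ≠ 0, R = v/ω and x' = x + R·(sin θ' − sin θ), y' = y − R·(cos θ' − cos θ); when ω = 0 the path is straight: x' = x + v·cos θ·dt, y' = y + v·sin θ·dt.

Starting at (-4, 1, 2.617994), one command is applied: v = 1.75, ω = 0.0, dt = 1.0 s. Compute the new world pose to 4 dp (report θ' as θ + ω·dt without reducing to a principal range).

θ' = 2.6180 + 0.0·1.0 = 2.6180
ω = 0 → straight: x' = -4 + 1.75·cos(2.6180)·1.0 = -5.5155
y' = 1 + 1.75·sin(2.6180)·1.0 = 1.8750

(-5.5155, 1.8750, 2.6180)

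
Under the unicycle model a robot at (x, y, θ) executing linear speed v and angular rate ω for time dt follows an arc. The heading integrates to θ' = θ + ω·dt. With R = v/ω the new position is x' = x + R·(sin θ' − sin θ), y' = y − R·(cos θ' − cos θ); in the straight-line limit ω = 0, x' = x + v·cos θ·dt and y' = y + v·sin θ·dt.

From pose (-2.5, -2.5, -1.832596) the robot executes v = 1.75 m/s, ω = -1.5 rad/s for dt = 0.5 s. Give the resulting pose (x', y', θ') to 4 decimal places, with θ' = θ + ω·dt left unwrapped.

(-3.0082, -3.1871, -2.5826)

θ' = -1.8326 + -1.5·0.5 = -2.5826
R = v/ω = 1.75/-1.5 = -1.1667
x' = -2.5 + -1.1667·(sin -2.5826 − sin -1.8326) = -3.0082
y' = -2.5 − -1.1667·(cos -2.5826 − cos -1.8326) = -3.1871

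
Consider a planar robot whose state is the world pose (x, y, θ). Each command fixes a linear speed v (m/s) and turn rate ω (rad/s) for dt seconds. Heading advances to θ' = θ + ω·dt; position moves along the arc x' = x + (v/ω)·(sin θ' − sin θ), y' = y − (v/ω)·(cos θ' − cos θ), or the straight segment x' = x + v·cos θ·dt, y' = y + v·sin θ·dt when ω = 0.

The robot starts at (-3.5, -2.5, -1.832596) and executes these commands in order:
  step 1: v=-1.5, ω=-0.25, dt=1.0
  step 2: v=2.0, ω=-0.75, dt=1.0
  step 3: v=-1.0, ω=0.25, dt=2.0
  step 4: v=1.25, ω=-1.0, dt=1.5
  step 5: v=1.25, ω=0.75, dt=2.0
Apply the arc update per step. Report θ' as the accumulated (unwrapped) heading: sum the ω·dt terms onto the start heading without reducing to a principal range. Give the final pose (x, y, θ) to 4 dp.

(-6.7410, -1.5336, -2.3326)

step 1: θ'=-2.0826 (R=6.0000) → pose (-2.9356, -1.1144, -2.0826)
step 2: θ'=-2.8326 (R=-2.6667) → pose (-4.4497, -2.3488, -2.8326)
step 3: θ'=-2.3326 (R=-4.0000) → pose (-2.7717, -1.2992, -2.3326)
step 4: θ'=-3.8326 (R=-1.2500) → pose (-4.4728, -1.3996, -3.8326)
step 5: θ'=-2.3326 (R=1.6667) → pose (-6.7410, -1.5336, -2.3326)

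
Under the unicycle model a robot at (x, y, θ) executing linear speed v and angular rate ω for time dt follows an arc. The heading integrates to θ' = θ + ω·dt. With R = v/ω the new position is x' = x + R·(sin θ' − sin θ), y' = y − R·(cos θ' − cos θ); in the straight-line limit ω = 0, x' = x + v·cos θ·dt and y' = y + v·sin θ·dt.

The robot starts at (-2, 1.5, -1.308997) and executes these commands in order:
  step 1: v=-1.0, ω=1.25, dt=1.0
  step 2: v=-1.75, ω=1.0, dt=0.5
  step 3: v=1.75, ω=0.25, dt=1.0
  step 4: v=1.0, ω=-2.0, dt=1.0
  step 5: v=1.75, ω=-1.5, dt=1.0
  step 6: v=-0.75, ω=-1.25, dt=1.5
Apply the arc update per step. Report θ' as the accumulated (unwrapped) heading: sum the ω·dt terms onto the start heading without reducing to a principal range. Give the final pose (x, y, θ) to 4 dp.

(-1.2512, 0.6525, -4.6840)

step 1: θ'=-0.0590 (R=-0.8000) → pose (-2.7256, 2.0916, -0.0590)
step 2: θ'=0.4410 (R=-1.7500) → pose (-3.5757, 1.9272, 0.4410)
step 3: θ'=0.6910 (R=7.0000) → pose (-2.1025, 2.8632, 0.6910)
step 4: θ'=-1.3090 (R=-0.5000) → pose (-1.3009, 2.6073, -1.3090)
step 5: θ'=-2.8090 (R=-1.1667) → pose (-2.0469, 1.2026, -2.8090)
step 6: θ'=-4.6840 (R=0.6000) → pose (-1.2512, 0.6525, -4.6840)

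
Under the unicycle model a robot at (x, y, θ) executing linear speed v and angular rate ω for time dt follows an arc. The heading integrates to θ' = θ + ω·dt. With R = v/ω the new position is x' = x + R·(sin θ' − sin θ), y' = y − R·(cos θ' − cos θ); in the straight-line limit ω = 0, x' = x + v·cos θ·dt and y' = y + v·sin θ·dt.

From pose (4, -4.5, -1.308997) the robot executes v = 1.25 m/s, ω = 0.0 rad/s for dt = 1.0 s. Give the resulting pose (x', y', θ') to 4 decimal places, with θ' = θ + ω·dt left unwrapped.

(4.3235, -5.7074, -1.3090)

θ' = -1.3090 + 0.0·1.0 = -1.3090
ω = 0 → straight: x' = 4 + 1.25·cos(-1.3090)·1.0 = 4.3235
y' = -4.5 + 1.25·sin(-1.3090)·1.0 = -5.7074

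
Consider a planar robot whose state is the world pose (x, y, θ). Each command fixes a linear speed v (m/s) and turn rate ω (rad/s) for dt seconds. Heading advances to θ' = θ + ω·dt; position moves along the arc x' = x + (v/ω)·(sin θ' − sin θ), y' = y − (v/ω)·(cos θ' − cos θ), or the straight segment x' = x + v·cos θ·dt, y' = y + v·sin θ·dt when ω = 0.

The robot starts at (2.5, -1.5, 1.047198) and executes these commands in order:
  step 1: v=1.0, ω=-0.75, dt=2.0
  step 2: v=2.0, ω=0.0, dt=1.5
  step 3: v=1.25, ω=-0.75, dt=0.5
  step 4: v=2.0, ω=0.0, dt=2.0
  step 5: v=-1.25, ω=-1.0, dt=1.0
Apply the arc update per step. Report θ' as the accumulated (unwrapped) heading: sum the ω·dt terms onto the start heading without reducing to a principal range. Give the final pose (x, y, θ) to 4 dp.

(9.8516, -4.4338, -1.8278)

step 1: θ'=-0.4528 (R=-1.3333) → pose (4.2380, -0.9677, -0.4528)
step 2: θ'=-0.4528 (straight) → pose (6.9357, -2.2802, -0.4528)
step 3: θ'=-0.8278 (R=-1.6667) → pose (7.4340, -2.6514, -0.8278)
step 4: θ'=-0.8278 (straight) → pose (10.1399, -5.5972, -0.8278)
step 5: θ'=-1.8278 (R=1.2500) → pose (9.8516, -4.4338, -1.8278)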